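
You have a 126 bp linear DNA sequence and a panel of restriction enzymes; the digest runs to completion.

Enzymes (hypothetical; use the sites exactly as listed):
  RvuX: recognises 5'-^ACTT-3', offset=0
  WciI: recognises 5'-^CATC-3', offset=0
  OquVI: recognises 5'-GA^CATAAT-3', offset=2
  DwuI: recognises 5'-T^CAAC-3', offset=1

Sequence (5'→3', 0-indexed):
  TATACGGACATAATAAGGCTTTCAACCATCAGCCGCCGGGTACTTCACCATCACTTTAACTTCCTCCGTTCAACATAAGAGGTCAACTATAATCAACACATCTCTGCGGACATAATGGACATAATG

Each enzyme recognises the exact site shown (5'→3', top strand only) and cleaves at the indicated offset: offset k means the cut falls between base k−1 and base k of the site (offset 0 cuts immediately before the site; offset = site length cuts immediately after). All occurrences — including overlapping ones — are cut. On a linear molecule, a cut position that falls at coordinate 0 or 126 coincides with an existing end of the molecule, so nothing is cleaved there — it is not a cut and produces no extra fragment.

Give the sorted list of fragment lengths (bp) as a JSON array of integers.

[4,4,5,6,7,7,8,9,10,12,12,13,14,15]

Per-enzyme occurrences:
  RvuX (ACTT, off=0): starts [41, 52, 58] → cuts [41, 52, 58]
  WciI (CATC, off=0): starts [26, 48, 98] → cuts [26, 48, 98]
  OquVI (GACATAAT, off=2): starts [6, 108, 117] → cuts [8, 110, 119]
  DwuI (TCAAC, off=1): starts [21, 69, 82, 92] → cuts [22, 70, 83, 93]

All cut coordinates (distinct, sorted): [8, 22, 26, 41, 48, 52, 58, 70, 83, 93, 98, 110, 119]

Fragments:
  [0,8): 8 bp
  [8,22): 14 bp
  [22,26): 4 bp
  [26,41): 15 bp
  [41,48): 7 bp
  [48,52): 4 bp
  [52,58): 6 bp
  [58,70): 12 bp
  [70,83): 13 bp
  [83,93): 10 bp
  [93,98): 5 bp
  [98,110): 12 bp
  [110,119): 9 bp
  [119,126): 7 bp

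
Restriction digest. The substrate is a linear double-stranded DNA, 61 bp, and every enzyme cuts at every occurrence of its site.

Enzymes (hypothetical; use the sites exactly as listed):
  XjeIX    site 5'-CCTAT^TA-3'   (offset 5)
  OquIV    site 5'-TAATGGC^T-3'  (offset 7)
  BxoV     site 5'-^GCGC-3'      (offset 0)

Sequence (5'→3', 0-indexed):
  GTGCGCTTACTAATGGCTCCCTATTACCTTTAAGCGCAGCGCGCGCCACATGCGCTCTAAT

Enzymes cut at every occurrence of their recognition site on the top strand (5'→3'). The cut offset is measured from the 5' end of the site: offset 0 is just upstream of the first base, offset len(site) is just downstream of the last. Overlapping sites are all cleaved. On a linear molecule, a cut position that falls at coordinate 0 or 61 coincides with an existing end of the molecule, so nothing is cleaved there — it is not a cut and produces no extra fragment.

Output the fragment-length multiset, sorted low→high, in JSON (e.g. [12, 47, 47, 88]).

[2,2,2,5,7,9,9,10,15]

Scan for sites:
  XjeIX CCTATTA/5: at [19] ⇒ [24]
  OquIV TAATGGCT/7: at [10] ⇒ [17]
  BxoV GCGC/0: at [2, 33, 38, 40, 42, 51] ⇒ [2, 33, 38, 40, 42, 51]

Pooled cuts: [2, 17, 24, 33, 38, 40, 42, 51]

Fragment lengths:
  [0,2): 2 bp
  [2,17): 15 bp
  [17,24): 7 bp
  [24,33): 9 bp
  [33,38): 5 bp
  [38,40): 2 bp
  [40,42): 2 bp
  [42,51): 9 bp
  [51,61): 10 bp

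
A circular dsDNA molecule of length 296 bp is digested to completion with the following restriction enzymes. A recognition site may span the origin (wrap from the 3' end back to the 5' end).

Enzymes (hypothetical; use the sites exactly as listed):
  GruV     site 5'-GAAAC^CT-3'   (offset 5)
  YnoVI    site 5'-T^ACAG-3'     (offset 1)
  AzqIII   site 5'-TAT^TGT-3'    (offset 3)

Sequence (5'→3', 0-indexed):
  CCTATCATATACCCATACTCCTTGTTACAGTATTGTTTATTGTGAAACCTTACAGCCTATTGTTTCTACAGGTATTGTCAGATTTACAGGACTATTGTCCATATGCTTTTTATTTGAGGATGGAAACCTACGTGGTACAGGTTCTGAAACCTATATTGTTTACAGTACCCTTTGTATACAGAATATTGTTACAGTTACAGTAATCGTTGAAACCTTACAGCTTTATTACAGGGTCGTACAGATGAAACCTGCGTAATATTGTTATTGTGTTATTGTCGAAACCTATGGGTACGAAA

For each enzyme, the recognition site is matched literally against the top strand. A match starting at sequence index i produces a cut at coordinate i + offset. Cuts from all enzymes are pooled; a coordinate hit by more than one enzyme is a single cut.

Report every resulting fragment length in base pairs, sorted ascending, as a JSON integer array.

[3,3,4,5,6,6,6,7,7,7,8,8,8,9,9,9,9,10,10,10,11,11,11,14,15,16,17,25,32]

Scan for sites:
  GruV (GAAACCT, off=5): starts [43, 122, 145, 208, 243, 277, 292] → cuts [1, 48, 127, 150, 213, 248, 282]
  YnoVI (TACAG, off=1): starts [25, 50, 66, 84, 135, 160, 176, 189, 195, 215, 226, 236] → cuts [26, 51, 67, 85, 136, 161, 177, 190, 196, 216, 227, 237]
  AzqIII (TATTGT, off=3): starts [30, 37, 57, 72, 92, 153, 183, 256, 262, 270] → cuts [33, 40, 60, 75, 95, 156, 186, 259, 265, 273]

Pooled cuts: [1, 26, 33, 40, 48, 51, 60, 67, 75, 85, 95, 127, 136, 150, 156, 161, 177, 186, 190, 196, 213, 216, 227, 237, 248, 259, 265, 273, 282]

Fragments:
  1→26: 25 bp
  26→33: 7 bp
  33→40: 7 bp
  40→48: 8 bp
  48→51: 3 bp
  51→60: 9 bp
  60→67: 7 bp
  67→75: 8 bp
  75→85: 10 bp
  85→95: 10 bp
  95→127: 32 bp
  127→136: 9 bp
  136→150: 14 bp
  150→156: 6 bp
  156→161: 5 bp
  161→177: 16 bp
  177→186: 9 bp
  186→190: 4 bp
  190→196: 6 bp
  196→213: 17 bp
  213→216: 3 bp
  216→227: 11 bp
  227→237: 10 bp
  237→248: 11 bp
  248→259: 11 bp
  259→265: 6 bp
  265→273: 8 bp
  273→282: 9 bp
  282→1 (wrap): 296-282+1 = 15 bp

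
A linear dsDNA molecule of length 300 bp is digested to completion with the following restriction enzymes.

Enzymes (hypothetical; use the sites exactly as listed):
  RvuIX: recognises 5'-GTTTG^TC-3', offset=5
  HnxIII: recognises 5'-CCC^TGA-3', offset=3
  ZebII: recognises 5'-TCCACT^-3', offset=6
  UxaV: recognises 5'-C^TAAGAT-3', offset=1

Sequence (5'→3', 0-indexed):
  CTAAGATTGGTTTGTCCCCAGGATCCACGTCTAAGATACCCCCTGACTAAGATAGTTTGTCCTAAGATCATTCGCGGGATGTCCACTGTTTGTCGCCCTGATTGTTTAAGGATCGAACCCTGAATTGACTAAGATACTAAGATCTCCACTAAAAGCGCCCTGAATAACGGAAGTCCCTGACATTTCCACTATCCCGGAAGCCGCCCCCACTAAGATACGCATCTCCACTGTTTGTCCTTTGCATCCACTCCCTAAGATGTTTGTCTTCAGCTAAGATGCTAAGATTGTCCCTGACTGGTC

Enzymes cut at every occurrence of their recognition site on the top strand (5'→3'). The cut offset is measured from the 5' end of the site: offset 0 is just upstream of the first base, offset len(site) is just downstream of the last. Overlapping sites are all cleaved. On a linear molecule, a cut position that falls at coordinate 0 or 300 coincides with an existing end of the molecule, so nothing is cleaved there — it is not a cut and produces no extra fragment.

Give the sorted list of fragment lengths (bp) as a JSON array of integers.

[1,3,3,4,5,5,6,8,8,8,9,9,10,11,12,12,12,13,13,13,15,17,17,19,20,22,25]

Site scan:
  RvuIX GTTTGTC/5: at [9, 54, 87, 229, 258] ⇒ [14, 59, 92, 234, 263]
  HnxIII CCCTGA/3: at [40, 95, 117, 157, 174, 288] ⇒ [43, 98, 120, 160, 177, 291]
  ZebII TCCACT/6: at [81, 144, 184, 223, 243] ⇒ [87, 150, 190, 229, 249]
  UxaV CTAAGAT/1: at [0, 30, 46, 61, 128, 136, 209, 251, 270, 278] ⇒ [1, 31, 47, 62, 129, 137, 210, 252, 271, 279]

Pooled cuts: [1, 14, 31, 43, 47, 59, 62, 87, 92, 98, 120, 129, 137, 150, 160, 177, 190, 210, 229, 234, 249, 252, 263, 271, 279, 291]

Fragment lengths:
  [0,1): 1 bp
  [1,14): 13 bp
  [14,31): 17 bp
  [31,43): 12 bp
  [43,47): 4 bp
  [47,59): 12 bp
  [59,62): 3 bp
  [62,87): 25 bp
  [87,92): 5 bp
  [92,98): 6 bp
  [98,120): 22 bp
  [120,129): 9 bp
  [129,137): 8 bp
  [137,150): 13 bp
  [150,160): 10 bp
  [160,177): 17 bp
  [177,190): 13 bp
  [190,210): 20 bp
  [210,229): 19 bp
  [229,234): 5 bp
  [234,249): 15 bp
  [249,252): 3 bp
  [252,263): 11 bp
  [263,271): 8 bp
  [271,279): 8 bp
  [279,291): 12 bp
  [291,300): 9 bp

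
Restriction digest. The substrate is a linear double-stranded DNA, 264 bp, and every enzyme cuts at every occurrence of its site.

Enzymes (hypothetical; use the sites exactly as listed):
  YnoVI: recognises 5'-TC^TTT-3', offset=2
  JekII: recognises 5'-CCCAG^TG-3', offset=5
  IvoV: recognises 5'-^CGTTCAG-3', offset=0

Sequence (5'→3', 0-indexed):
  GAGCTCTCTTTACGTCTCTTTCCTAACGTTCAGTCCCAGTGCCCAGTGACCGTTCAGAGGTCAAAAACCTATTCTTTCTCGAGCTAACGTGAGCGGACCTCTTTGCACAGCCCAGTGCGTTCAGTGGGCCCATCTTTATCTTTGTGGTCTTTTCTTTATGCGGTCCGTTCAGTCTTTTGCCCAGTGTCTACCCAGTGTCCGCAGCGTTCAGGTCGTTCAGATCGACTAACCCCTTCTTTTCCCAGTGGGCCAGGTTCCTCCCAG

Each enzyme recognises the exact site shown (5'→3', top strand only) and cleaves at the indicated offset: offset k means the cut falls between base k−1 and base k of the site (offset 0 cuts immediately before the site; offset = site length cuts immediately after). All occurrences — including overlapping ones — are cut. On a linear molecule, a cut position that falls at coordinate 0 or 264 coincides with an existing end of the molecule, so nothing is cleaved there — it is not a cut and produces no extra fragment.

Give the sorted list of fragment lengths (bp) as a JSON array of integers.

Site scan:
  YnoVI (TCTTT, off=2): starts [6, 16, 72, 99, 132, 138, 147, 152, 172, 234] → cuts [8, 18, 74, 101, 134, 140, 149, 154, 174, 236]
  JekII (CCCAGTG, off=5): starts [34, 41, 110, 179, 190, 240] → cuts [39, 46, 115, 184, 195, 245]
  IvoV (CGTTCAG, off=0): starts [26, 50, 117, 165, 204, 213] → cuts [26, 50, 117, 165, 204, 213]

Pooled cuts: [8, 18, 26, 39, 46, 50, 74, 101, 115, 117, 134, 140, 149, 154, 165, 174, 184, 195, 204, 213, 236, 245]

Fragments:
  [0,8): 8 bp
  [8,18): 10 bp
  [18,26): 8 bp
  [26,39): 13 bp
  [39,46): 7 bp
  [46,50): 4 bp
  [50,74): 24 bp
  [74,101): 27 bp
  [101,115): 14 bp
  [115,117): 2 bp
  [117,134): 17 bp
  [134,140): 6 bp
  [140,149): 9 bp
  [149,154): 5 bp
  [154,165): 11 bp
  [165,174): 9 bp
  [174,184): 10 bp
  [184,195): 11 bp
  [195,204): 9 bp
  [204,213): 9 bp
  [213,236): 23 bp
  [236,245): 9 bp
  [245,264): 19 bp

[2,4,5,6,7,8,8,9,9,9,9,9,10,10,11,11,13,14,17,19,23,24,27]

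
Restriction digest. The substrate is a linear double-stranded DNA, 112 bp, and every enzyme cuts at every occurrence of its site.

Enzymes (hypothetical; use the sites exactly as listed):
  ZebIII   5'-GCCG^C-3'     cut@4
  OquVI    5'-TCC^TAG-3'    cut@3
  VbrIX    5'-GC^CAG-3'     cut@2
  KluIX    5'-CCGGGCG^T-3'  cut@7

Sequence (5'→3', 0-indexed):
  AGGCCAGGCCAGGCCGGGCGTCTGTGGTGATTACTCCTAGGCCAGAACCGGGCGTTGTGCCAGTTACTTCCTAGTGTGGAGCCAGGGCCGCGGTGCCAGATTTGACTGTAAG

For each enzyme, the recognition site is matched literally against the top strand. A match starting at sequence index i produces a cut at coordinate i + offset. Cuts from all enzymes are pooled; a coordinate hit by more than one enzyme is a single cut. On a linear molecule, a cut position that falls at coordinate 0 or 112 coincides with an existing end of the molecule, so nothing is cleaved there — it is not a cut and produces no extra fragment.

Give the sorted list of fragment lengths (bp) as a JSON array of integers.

Site scan:
  ZebIII GCCGC/4: at [86] ⇒ [90]
  OquVI TCCTAG/3: at [34, 68] ⇒ [37, 71]
  VbrIX GCCAG/2: at [2, 7, 40, 58, 80, 94] ⇒ [4, 9, 42, 60, 82, 96]
  KluIX CCGGGCGT/7: at [13, 47] ⇒ [20, 54]

Pooled cuts: [4, 9, 20, 37, 42, 54, 60, 71, 82, 90, 96]

Fragments:
  [0,4): 4 bp
  [4,9): 5 bp
  [9,20): 11 bp
  [20,37): 17 bp
  [37,42): 5 bp
  [42,54): 12 bp
  [54,60): 6 bp
  [60,71): 11 bp
  [71,82): 11 bp
  [82,90): 8 bp
  [90,96): 6 bp
  [96,112): 16 bp

[4,5,5,6,6,8,11,11,11,12,16,17]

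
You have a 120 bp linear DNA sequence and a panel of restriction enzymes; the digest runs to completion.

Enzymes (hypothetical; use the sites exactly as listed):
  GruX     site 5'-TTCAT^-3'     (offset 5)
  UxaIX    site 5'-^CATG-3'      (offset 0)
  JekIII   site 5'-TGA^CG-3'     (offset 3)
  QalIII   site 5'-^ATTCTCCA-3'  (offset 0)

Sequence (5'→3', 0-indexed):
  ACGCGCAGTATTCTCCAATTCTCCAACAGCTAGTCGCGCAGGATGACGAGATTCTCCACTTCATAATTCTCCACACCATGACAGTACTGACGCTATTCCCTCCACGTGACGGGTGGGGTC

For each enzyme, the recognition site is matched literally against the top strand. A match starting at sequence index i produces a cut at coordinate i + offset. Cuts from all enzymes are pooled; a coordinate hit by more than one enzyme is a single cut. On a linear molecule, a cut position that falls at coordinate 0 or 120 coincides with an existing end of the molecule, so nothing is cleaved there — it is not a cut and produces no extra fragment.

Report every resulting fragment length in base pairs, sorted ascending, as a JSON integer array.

Per-enzyme occurrences:
  GruX TTCAT/5: at [59] ⇒ [64]
  UxaIX CATG/0: at [76] ⇒ [76]
  JekIII TGACG/3: at [43, 87, 106] ⇒ [46, 90, 109]
  QalIII ATTCTCCA/0: at [9, 17, 50, 65] ⇒ [9, 17, 50, 65]

All cut coordinates (distinct, sorted): [9, 17, 46, 50, 64, 65, 76, 90, 109]

Fragments:
  [0,9): 9 bp
  [9,17): 8 bp
  [17,46): 29 bp
  [46,50): 4 bp
  [50,64): 14 bp
  [64,65): 1 bp
  [65,76): 11 bp
  [76,90): 14 bp
  [90,109): 19 bp
  [109,120): 11 bp

[1,4,8,9,11,11,14,14,19,29]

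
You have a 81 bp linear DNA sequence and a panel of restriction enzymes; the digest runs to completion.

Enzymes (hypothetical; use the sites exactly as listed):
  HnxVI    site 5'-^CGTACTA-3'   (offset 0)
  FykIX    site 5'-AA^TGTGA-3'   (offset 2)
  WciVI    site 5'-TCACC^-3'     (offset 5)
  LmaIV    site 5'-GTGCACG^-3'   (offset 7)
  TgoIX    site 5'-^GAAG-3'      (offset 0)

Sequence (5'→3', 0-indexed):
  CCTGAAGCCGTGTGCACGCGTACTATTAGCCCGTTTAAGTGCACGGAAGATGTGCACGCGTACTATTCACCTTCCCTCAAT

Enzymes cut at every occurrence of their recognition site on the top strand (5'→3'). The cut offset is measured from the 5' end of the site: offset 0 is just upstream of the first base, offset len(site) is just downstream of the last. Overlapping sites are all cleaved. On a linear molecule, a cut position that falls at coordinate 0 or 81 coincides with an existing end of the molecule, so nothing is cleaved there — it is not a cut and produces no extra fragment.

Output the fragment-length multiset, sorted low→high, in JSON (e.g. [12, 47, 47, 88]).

Site scan:
  HnxVI CGTACTA/0: at [18, 58] ⇒ [18, 58]
  FykIX (AATGTGA, off=2): no sites
  WciVI TCACC/5: at [66] ⇒ [71]
  LmaIV GTGCACG/7: at [11, 38, 51] ⇒ [18, 45, 58]
  TgoIX GAAG/0: at [3, 45] ⇒ [3, 45]

Pooled cuts: [3, 18, 45, 58, 71]

Fragment lengths:
  [0,3): 3 bp
  [3,18): 15 bp
  [18,45): 27 bp
  [45,58): 13 bp
  [58,71): 13 bp
  [71,81): 10 bp

[3,10,13,13,15,27]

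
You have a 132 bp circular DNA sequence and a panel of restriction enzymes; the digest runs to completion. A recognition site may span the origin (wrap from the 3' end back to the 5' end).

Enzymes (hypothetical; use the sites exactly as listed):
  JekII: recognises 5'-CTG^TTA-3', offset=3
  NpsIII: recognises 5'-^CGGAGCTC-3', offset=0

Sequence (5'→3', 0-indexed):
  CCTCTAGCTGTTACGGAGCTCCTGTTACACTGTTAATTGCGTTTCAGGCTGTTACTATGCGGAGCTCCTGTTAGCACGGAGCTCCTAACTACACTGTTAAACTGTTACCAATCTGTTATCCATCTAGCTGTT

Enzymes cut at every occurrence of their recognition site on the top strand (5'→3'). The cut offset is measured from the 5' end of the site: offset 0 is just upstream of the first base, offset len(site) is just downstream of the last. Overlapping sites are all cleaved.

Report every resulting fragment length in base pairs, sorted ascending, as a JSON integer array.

Site scan:
  JekII (CTGTTA, off=3): starts [7, 21, 29, 48, 67, 93, 101, 112] → cuts [10, 24, 32, 51, 70, 96, 104, 115]
  NpsIII (CGGAGCTC, off=0): starts [13, 59, 76] → cuts [13, 59, 76]

All cut coordinates (distinct, sorted): [10, 13, 24, 32, 51, 59, 70, 76, 96, 104, 115]

Fragment lengths:
  10→13: 3 bp
  13→24: 11 bp
  24→32: 8 bp
  32→51: 19 bp
  51→59: 8 bp
  59→70: 11 bp
  70→76: 6 bp
  76→96: 20 bp
  96→104: 8 bp
  104→115: 11 bp
  115→10 (wrap): 132-115+10 = 27 bp

[3,6,8,8,8,11,11,11,19,20,27]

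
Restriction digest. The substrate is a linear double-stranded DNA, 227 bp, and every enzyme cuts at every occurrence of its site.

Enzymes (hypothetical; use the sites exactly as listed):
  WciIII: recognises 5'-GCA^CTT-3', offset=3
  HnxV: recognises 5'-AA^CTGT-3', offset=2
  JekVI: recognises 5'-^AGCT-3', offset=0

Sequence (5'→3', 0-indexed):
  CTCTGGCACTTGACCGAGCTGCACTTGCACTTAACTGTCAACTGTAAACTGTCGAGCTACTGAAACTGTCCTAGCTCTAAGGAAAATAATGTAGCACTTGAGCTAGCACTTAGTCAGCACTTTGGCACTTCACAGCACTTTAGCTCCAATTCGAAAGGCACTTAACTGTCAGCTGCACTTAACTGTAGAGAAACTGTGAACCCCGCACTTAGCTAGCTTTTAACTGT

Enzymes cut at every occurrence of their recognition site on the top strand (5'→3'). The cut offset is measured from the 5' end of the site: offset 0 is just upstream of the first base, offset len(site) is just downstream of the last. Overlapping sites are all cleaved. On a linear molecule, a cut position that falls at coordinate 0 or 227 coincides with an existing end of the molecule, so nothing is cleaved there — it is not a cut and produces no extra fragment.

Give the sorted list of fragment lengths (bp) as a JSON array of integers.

Scan for sites:
  WciIII (GCACTT, off=3): starts [5, 20, 26, 93, 105, 116, 124, 134, 157, 174, 204] → cuts [8, 23, 29, 96, 108, 119, 127, 137, 160, 177, 207]
  HnxV (AACTGT, off=2): starts [32, 39, 46, 63, 163, 180, 191, 221] → cuts [34, 41, 48, 65, 165, 182, 193, 223]
  JekVI (AGCT, off=0): starts [16, 54, 72, 100, 141, 170, 210, 214] → cuts [16, 54, 72, 100, 141, 170, 210, 214]

All cut coordinates (distinct, sorted): [8, 16, 23, 29, 34, 41, 48, 54, 65, 72, 96, 100, 108, 119, 127, 137, 141, 160, 165, 170, 177, 182, 193, 207, 210, 214, 223]

Fragment lengths:
  [0,8): 8 bp
  [8,16): 8 bp
  [16,23): 7 bp
  [23,29): 6 bp
  [29,34): 5 bp
  [34,41): 7 bp
  [41,48): 7 bp
  [48,54): 6 bp
  [54,65): 11 bp
  [65,72): 7 bp
  [72,96): 24 bp
  [96,100): 4 bp
  [100,108): 8 bp
  [108,119): 11 bp
  [119,127): 8 bp
  [127,137): 10 bp
  [137,141): 4 bp
  [141,160): 19 bp
  [160,165): 5 bp
  [165,170): 5 bp
  [170,177): 7 bp
  [177,182): 5 bp
  [182,193): 11 bp
  [193,207): 14 bp
  [207,210): 3 bp
  [210,214): 4 bp
  [214,223): 9 bp
  [223,227): 4 bp

[3,4,4,4,4,5,5,5,5,6,6,7,7,7,7,7,8,8,8,8,9,10,11,11,11,14,19,24]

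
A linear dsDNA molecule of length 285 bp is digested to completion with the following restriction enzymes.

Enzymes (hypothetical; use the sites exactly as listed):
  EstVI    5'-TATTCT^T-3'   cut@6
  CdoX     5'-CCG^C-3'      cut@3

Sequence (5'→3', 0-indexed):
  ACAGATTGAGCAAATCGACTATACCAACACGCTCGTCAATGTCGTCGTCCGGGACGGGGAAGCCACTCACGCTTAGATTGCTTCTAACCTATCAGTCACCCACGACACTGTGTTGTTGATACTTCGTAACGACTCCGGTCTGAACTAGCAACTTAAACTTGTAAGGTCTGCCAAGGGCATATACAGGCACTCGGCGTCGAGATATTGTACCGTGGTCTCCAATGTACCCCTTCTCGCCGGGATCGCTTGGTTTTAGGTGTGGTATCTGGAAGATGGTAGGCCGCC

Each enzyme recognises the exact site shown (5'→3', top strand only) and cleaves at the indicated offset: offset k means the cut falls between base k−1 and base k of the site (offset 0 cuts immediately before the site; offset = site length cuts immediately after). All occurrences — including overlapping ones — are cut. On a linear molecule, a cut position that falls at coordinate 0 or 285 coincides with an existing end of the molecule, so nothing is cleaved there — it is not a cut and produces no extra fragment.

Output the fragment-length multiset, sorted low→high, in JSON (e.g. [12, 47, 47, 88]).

[2,283]

Per-enzyme occurrences:
  EstVI (TATTCTT, off=6): no sites
  CdoX (CCGC, off=3): starts [280] → cuts [283]

Pooled cuts: [283]

Fragments:
  [0,283): 283 bp
  [283,285): 2 bp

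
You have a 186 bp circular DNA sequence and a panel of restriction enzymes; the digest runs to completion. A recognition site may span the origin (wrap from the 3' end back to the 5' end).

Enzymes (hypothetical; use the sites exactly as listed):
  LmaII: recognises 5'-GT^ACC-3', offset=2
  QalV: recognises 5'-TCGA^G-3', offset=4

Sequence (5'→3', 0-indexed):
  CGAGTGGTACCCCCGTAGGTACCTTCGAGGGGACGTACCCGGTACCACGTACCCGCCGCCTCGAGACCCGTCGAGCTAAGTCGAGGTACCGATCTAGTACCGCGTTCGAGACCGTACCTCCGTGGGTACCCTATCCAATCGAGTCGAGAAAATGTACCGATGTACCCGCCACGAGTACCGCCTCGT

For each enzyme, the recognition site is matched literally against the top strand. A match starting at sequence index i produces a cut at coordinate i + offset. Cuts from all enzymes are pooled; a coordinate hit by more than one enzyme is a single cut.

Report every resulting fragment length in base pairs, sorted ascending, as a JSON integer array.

[3,5,5,6,7,7,8,8,8,8,10,10,11,11,12,12,13,13,14,15]

Scan for sites:
  LmaII GTACC/2: at [6, 18, 34, 41, 48, 85, 96, 113, 125, 153, 161, 174] ⇒ [8, 20, 36, 43, 50, 87, 98, 115, 127, 155, 163, 176]
  QalV TCGAG/4: at [24, 60, 70, 80, 105, 138, 143, 185] ⇒ [3, 28, 64, 74, 84, 109, 142, 147]

Pooled cuts: [3, 8, 20, 28, 36, 43, 50, 64, 74, 84, 87, 98, 109, 115, 127, 142, 147, 155, 163, 176]

Fragments:
  3→8: 5 bp
  8→20: 12 bp
  20→28: 8 bp
  28→36: 8 bp
  36→43: 7 bp
  43→50: 7 bp
  50→64: 14 bp
  64→74: 10 bp
  74→84: 10 bp
  84→87: 3 bp
  87→98: 11 bp
  98→109: 11 bp
  109→115: 6 bp
  115→127: 12 bp
  127→142: 15 bp
  142→147: 5 bp
  147→155: 8 bp
  155→163: 8 bp
  163→176: 13 bp
  176→3 (wrap): 186-176+3 = 13 bp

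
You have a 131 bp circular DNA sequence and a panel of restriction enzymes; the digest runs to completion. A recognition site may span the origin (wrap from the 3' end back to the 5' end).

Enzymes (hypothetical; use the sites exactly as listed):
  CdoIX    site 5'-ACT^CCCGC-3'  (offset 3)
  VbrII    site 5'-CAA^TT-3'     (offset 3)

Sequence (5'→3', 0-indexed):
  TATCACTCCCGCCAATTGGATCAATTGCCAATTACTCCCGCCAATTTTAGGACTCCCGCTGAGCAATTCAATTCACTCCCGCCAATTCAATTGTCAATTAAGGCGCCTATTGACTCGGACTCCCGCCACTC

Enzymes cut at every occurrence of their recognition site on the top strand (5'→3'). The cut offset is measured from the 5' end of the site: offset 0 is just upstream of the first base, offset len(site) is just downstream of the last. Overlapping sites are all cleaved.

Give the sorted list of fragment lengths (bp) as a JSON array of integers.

[5,5,5,6,7,7,8,8,8,9,10,12,17,24]

Scan for sites:
  CdoIX (ACTCCCGC, off=3): starts [4, 33, 51, 74, 118] → cuts [7, 36, 54, 77, 121]
  VbrII (CAATT, off=3): starts [12, 21, 28, 41, 63, 68, 82, 87, 94] → cuts [15, 24, 31, 44, 66, 71, 85, 90, 97]

Pooled cuts: [7, 15, 24, 31, 36, 44, 54, 66, 71, 77, 85, 90, 97, 121]

Fragment lengths:
  7→15: 8 bp
  15→24: 9 bp
  24→31: 7 bp
  31→36: 5 bp
  36→44: 8 bp
  44→54: 10 bp
  54→66: 12 bp
  66→71: 5 bp
  71→77: 6 bp
  77→85: 8 bp
  85→90: 5 bp
  90→97: 7 bp
  97→121: 24 bp
  121→7 (wrap): 131-121+7 = 17 bp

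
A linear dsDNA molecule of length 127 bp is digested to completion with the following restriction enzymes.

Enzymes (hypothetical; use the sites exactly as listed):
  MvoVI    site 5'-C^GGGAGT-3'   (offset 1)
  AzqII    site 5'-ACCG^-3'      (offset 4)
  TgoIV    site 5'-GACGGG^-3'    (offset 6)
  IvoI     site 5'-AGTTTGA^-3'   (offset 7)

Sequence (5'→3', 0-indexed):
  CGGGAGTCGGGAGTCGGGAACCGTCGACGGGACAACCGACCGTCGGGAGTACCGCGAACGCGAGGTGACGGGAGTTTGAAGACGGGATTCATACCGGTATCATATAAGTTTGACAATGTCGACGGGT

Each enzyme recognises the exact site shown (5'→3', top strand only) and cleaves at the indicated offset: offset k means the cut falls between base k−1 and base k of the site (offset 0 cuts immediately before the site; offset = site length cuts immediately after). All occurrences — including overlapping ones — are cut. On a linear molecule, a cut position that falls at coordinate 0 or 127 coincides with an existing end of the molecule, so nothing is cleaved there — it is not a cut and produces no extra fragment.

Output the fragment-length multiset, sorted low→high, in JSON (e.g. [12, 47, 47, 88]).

Site scan:
  MvoVI (CGGGAGT, off=1): starts [0, 7, 43, 68] → cuts [1, 8, 44, 69]
  AzqII (ACCG, off=4): starts [19, 34, 38, 50, 92] → cuts [23, 38, 42, 54, 96]
  TgoIV (GACGGG, off=6): starts [25, 66, 80, 120] → cuts [31, 72, 86, 126]
  IvoI (AGTTTGA, off=7): starts [72, 106] → cuts [79, 113]

Pooled cuts: [1, 8, 23, 31, 38, 42, 44, 54, 69, 72, 79, 86, 96, 113, 126]

Fragments:
  [0,1): 1 bp
  [1,8): 7 bp
  [8,23): 15 bp
  [23,31): 8 bp
  [31,38): 7 bp
  [38,42): 4 bp
  [42,44): 2 bp
  [44,54): 10 bp
  [54,69): 15 bp
  [69,72): 3 bp
  [72,79): 7 bp
  [79,86): 7 bp
  [86,96): 10 bp
  [96,113): 17 bp
  [113,126): 13 bp
  [126,127): 1 bp

[1,1,2,3,4,7,7,7,7,8,10,10,13,15,15,17]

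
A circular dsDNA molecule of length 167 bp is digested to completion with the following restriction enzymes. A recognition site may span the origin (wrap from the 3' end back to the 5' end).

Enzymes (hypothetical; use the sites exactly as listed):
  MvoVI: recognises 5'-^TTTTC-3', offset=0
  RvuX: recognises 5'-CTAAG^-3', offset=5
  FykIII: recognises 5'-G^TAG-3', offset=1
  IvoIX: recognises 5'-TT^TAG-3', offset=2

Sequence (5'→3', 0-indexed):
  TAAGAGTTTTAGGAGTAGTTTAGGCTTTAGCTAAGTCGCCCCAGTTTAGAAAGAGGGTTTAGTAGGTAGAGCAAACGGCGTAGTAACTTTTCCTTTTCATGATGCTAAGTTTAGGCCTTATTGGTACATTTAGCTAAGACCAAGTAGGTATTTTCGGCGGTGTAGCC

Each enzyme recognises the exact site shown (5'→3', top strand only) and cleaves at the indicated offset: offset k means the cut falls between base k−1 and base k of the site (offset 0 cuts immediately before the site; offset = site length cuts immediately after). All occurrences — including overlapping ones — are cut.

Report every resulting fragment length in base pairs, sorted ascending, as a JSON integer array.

Scan for sites:
  MvoVI (TTTTC, off=0): starts [87, 93, 150] → cuts [87, 93, 150]
  RvuX (CTAAG, off=5): starts [30, 104, 133, 166] → cuts [4, 35, 109, 138]
  FykIII (GTAG, off=1): starts [14, 61, 65, 79, 143, 161] → cuts [15, 62, 66, 80, 144, 162]
  IvoIX (TTTAG, off=2): starts [7, 18, 25, 44, 57, 109, 128] → cuts [9, 20, 27, 46, 59, 111, 130]

Pooled cuts: [4, 9, 15, 20, 27, 35, 46, 59, 62, 66, 80, 87, 93, 109, 111, 130, 138, 144, 150, 162]

Fragment lengths:
  4→9: 5 bp
  9→15: 6 bp
  15→20: 5 bp
  20→27: 7 bp
  27→35: 8 bp
  35→46: 11 bp
  46→59: 13 bp
  59→62: 3 bp
  62→66: 4 bp
  66→80: 14 bp
  80→87: 7 bp
  87→93: 6 bp
  93→109: 16 bp
  109→111: 2 bp
  111→130: 19 bp
  130→138: 8 bp
  138→144: 6 bp
  144→150: 6 bp
  150→162: 12 bp
  162→4 (wrap): 167-162+4 = 9 bp

[2,3,4,5,5,6,6,6,6,7,7,8,8,9,11,12,13,14,16,19]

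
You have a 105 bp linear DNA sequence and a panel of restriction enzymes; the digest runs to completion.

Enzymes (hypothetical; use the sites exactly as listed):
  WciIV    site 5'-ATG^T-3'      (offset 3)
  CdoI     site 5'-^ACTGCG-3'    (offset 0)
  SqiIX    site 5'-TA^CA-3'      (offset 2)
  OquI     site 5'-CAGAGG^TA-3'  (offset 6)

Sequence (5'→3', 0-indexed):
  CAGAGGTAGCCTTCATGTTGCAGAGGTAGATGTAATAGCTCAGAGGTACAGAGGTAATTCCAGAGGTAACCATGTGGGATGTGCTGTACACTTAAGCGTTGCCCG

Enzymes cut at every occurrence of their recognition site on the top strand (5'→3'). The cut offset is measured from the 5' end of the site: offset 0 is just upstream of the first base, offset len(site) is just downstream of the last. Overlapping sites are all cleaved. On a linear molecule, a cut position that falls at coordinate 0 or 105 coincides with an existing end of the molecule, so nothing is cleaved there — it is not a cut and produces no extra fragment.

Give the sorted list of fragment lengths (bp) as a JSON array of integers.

[2,6,6,6,7,7,8,9,11,12,14,17]

Site scan:
  WciIV ATGT/3: at [14, 29, 71, 78] ⇒ [17, 32, 74, 81]
  CdoI (ACTGCG, off=0): no sites
  SqiIX TACA/2: at [46, 86] ⇒ [48, 88]
  OquI CAGAGGTA/6: at [0, 20, 40, 48, 60] ⇒ [6, 26, 46, 54, 66]

All cut coordinates (distinct, sorted): [6, 17, 26, 32, 46, 48, 54, 66, 74, 81, 88]

Fragments:
  [0,6): 6 bp
  [6,17): 11 bp
  [17,26): 9 bp
  [26,32): 6 bp
  [32,46): 14 bp
  [46,48): 2 bp
  [48,54): 6 bp
  [54,66): 12 bp
  [66,74): 8 bp
  [74,81): 7 bp
  [81,88): 7 bp
  [88,105): 17 bp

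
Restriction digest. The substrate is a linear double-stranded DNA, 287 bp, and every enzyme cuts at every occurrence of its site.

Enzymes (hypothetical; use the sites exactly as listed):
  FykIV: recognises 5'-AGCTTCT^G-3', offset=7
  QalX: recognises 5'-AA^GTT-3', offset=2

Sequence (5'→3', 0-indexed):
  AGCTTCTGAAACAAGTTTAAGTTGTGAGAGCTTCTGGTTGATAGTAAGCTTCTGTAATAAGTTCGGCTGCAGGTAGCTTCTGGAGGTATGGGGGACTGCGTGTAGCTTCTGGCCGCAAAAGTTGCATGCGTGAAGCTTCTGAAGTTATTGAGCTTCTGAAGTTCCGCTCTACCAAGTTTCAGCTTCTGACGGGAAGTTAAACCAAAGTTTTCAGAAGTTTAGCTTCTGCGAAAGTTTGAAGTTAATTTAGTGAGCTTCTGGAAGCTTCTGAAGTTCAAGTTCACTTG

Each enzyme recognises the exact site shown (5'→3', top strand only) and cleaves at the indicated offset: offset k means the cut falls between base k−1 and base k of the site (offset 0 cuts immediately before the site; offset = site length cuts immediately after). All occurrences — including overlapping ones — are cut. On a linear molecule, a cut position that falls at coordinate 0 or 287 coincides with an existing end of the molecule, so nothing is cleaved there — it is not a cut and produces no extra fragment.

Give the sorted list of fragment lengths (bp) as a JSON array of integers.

Site scan:
  FykIV AGCTTCTG/7: at [0, 28, 46, 74, 103, 133, 150, 180, 220, 252, 262] ⇒ [7, 35, 53, 81, 110, 140, 157, 187, 227, 259, 269]
  QalX AAGTT/2: at [12, 18, 58, 118, 141, 158, 173, 193, 204, 214, 231, 238, 270, 276] ⇒ [14, 20, 60, 120, 143, 160, 175, 195, 206, 216, 233, 240, 272, 278]

All cut coordinates (distinct, sorted): [7, 14, 20, 35, 53, 60, 81, 110, 120, 140, 143, 157, 160, 175, 187, 195, 206, 216, 227, 233, 240, 259, 269, 272, 278]

Fragment lengths:
  [0,7): 7 bp
  [7,14): 7 bp
  [14,20): 6 bp
  [20,35): 15 bp
  [35,53): 18 bp
  [53,60): 7 bp
  [60,81): 21 bp
  [81,110): 29 bp
  [110,120): 10 bp
  [120,140): 20 bp
  [140,143): 3 bp
  [143,157): 14 bp
  [157,160): 3 bp
  [160,175): 15 bp
  [175,187): 12 bp
  [187,195): 8 bp
  [195,206): 11 bp
  [206,216): 10 bp
  [216,227): 11 bp
  [227,233): 6 bp
  [233,240): 7 bp
  [240,259): 19 bp
  [259,269): 10 bp
  [269,272): 3 bp
  [272,278): 6 bp
  [278,287): 9 bp

[3,3,3,6,6,6,7,7,7,7,8,9,10,10,10,11,11,12,14,15,15,18,19,20,21,29]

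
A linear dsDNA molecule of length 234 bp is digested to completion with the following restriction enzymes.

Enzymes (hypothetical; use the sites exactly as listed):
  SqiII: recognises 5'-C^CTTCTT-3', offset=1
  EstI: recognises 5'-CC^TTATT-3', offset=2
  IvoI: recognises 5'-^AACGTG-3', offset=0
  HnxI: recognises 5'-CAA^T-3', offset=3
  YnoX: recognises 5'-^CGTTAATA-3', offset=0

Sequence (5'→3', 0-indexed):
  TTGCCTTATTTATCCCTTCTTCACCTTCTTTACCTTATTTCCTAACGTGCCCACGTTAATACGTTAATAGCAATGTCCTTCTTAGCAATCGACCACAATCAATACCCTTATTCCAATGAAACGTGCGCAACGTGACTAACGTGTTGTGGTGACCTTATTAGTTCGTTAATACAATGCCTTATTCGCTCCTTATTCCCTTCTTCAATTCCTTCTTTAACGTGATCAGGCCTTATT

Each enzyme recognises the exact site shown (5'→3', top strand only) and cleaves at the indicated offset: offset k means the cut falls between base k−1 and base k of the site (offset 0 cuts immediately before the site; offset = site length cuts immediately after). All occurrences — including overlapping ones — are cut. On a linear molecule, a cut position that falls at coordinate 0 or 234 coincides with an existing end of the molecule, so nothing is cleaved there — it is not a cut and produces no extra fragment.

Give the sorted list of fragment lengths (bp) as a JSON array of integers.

[3,3,4,4,4,5,5,5,7,7,8,9,9,9,9,9,9,9,10,10,10,10,11,11,11,12,14,17]

Scan for sites:
  SqiII (CCTTCTT, off=1): starts [14, 23, 76, 195, 207] → cuts [15, 24, 77, 196, 208]
  EstI (CCTTATT, off=2): starts [3, 32, 105, 152, 176, 187, 227] → cuts [5, 34, 107, 154, 178, 189, 229]
  IvoI (AACGTG, off=0): starts [43, 119, 128, 137, 215] → cuts [43, 119, 128, 137, 215]
  HnxI (CAAT, off=3): starts [70, 85, 95, 99, 113, 171, 202] → cuts [73, 88, 98, 102, 116, 174, 205]
  YnoX (CGTTAATA, off=0): starts [53, 61, 163] → cuts [53, 61, 163]

All cut coordinates (distinct, sorted): [5, 15, 24, 34, 43, 53, 61, 73, 77, 88, 98, 102, 107, 116, 119, 128, 137, 154, 163, 174, 178, 189, 196, 205, 208, 215, 229]

Fragment lengths:
  [0,5): 5 bp
  [5,15): 10 bp
  [15,24): 9 bp
  [24,34): 10 bp
  [34,43): 9 bp
  [43,53): 10 bp
  [53,61): 8 bp
  [61,73): 12 bp
  [73,77): 4 bp
  [77,88): 11 bp
  [88,98): 10 bp
  [98,102): 4 bp
  [102,107): 5 bp
  [107,116): 9 bp
  [116,119): 3 bp
  [119,128): 9 bp
  [128,137): 9 bp
  [137,154): 17 bp
  [154,163): 9 bp
  [163,174): 11 bp
  [174,178): 4 bp
  [178,189): 11 bp
  [189,196): 7 bp
  [196,205): 9 bp
  [205,208): 3 bp
  [208,215): 7 bp
  [215,229): 14 bp
  [229,234): 5 bp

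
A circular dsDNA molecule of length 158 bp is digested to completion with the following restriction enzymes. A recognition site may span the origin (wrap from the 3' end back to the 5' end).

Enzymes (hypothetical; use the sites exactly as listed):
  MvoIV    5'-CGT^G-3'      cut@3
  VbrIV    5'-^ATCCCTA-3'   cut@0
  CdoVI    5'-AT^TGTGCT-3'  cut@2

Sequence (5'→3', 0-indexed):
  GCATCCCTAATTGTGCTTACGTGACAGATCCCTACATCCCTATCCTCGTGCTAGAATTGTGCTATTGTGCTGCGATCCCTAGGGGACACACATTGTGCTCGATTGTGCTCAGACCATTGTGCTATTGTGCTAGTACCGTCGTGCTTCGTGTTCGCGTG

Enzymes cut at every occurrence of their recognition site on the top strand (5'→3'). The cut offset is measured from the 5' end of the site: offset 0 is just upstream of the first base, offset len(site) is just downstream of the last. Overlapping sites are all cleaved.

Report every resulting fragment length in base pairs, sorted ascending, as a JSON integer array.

Scan for sites:
  MvoIV CGTG/3: at [19, 46, 139, 146, 154] ⇒ [22, 49, 142, 149, 157]
  VbrIV ATCCCTA/0: at [2, 27, 35, 74] ⇒ [2, 27, 35, 74]
  CdoVI ATTGTGCT/2: at [9, 55, 63, 91, 101, 115, 123] ⇒ [11, 57, 65, 93, 103, 117, 125]

Pooled cuts: [2, 11, 22, 27, 35, 49, 57, 65, 74, 93, 103, 117, 125, 142, 149, 157]

Fragment lengths:
  2→11: 9 bp
  11→22: 11 bp
  22→27: 5 bp
  27→35: 8 bp
  35→49: 14 bp
  49→57: 8 bp
  57→65: 8 bp
  65→74: 9 bp
  74→93: 19 bp
  93→103: 10 bp
  103→117: 14 bp
  117→125: 8 bp
  125→142: 17 bp
  142→149: 7 bp
  149→157: 8 bp
  157→2 (wrap): 158-157+2 = 3 bp

[3,5,7,8,8,8,8,8,9,9,10,11,14,14,17,19]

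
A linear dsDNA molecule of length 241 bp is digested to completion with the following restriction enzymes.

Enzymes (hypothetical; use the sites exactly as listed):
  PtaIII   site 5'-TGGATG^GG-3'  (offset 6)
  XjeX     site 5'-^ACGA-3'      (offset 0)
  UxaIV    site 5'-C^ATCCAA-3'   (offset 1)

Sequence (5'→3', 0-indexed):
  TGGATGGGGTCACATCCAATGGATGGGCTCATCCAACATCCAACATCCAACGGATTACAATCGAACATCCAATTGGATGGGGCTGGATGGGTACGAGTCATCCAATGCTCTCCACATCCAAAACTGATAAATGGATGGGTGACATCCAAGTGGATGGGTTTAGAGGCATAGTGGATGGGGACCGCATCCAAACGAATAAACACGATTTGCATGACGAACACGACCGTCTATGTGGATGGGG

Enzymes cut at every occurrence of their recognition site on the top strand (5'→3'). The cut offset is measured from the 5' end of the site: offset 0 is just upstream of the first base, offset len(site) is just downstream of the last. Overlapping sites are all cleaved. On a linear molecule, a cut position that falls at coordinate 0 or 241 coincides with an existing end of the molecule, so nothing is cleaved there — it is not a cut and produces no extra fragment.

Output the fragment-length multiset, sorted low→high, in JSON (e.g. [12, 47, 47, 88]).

[3,3,5,6,6,6,6,7,7,7,7,8,10,10,12,12,13,13,16,19,21,22,22]

Site scan:
  PtaIII (TGGATGGG, off=6): starts [0, 19, 73, 83, 131, 150, 171, 232] → cuts [6, 25, 79, 89, 137, 156, 177, 238]
  XjeX (ACGA, off=0): starts [92, 191, 201, 213, 219] → cuts [92, 191, 201, 213, 219]
  UxaIV (CATCCAA, off=1): starts [12, 29, 36, 43, 65, 98, 114, 142, 184] → cuts [13, 30, 37, 44, 66, 99, 115, 143, 185]

Pooled cuts: [6, 13, 25, 30, 37, 44, 66, 79, 89, 92, 99, 115, 137, 143, 156, 177, 185, 191, 201, 213, 219, 238]

Fragments:
  [0,6): 6 bp
  [6,13): 7 bp
  [13,25): 12 bp
  [25,30): 5 bp
  [30,37): 7 bp
  [37,44): 7 bp
  [44,66): 22 bp
  [66,79): 13 bp
  [79,89): 10 bp
  [89,92): 3 bp
  [92,99): 7 bp
  [99,115): 16 bp
  [115,137): 22 bp
  [137,143): 6 bp
  [143,156): 13 bp
  [156,177): 21 bp
  [177,185): 8 bp
  [185,191): 6 bp
  [191,201): 10 bp
  [201,213): 12 bp
  [213,219): 6 bp
  [219,238): 19 bp
  [238,241): 3 bp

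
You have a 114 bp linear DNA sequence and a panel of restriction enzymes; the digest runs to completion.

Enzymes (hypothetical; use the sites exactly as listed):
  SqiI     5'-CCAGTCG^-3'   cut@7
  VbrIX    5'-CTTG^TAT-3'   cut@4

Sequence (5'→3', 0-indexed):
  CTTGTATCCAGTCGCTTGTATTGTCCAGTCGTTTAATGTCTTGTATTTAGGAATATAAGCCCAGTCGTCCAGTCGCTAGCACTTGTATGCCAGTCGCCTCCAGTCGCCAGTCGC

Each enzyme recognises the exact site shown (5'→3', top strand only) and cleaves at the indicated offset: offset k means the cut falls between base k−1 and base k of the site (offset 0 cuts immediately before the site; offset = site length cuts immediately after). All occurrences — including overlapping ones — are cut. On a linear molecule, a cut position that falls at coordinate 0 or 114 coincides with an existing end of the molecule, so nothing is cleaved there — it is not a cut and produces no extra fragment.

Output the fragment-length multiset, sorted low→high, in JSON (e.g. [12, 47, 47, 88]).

[1,4,4,7,8,10,10,10,11,12,13,24]

Scan for sites:
  SqiI CCAGTCG/7: at [7, 24, 60, 68, 89, 99, 106] ⇒ [14, 31, 67, 75, 96, 106, 113]
  VbrIX CTTGTAT/4: at [0, 14, 39, 81] ⇒ [4, 18, 43, 85]

Pooled cuts: [4, 14, 18, 31, 43, 67, 75, 85, 96, 106, 113]

Fragment lengths:
  [0,4): 4 bp
  [4,14): 10 bp
  [14,18): 4 bp
  [18,31): 13 bp
  [31,43): 12 bp
  [43,67): 24 bp
  [67,75): 8 bp
  [75,85): 10 bp
  [85,96): 11 bp
  [96,106): 10 bp
  [106,113): 7 bp
  [113,114): 1 bp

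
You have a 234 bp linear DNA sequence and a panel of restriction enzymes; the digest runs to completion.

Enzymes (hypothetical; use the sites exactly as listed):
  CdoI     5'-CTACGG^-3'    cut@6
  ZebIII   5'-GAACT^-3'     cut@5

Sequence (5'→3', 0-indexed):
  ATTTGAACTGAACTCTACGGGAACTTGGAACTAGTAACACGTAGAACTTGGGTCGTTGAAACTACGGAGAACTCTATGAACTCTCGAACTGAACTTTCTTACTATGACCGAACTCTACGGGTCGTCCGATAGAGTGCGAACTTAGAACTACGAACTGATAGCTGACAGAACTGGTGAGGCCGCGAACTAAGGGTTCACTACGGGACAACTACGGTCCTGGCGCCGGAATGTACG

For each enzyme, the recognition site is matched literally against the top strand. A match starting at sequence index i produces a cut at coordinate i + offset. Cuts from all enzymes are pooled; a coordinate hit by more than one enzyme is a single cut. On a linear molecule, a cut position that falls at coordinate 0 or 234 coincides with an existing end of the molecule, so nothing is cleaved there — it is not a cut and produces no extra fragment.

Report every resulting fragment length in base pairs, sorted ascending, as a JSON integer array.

Site scan:
  CdoI (CTACGG, off=6): starts [14, 61, 114, 197, 208] → cuts [20, 67, 120, 203, 214]
  ZebIII (GAACT, off=5): starts [4, 9, 20, 27, 43, 68, 77, 85, 90, 109, 137, 144, 151, 167, 183] → cuts [9, 14, 25, 32, 48, 73, 82, 90, 95, 114, 142, 149, 156, 172, 188]

Pooled cuts: [9, 14, 20, 25, 32, 48, 67, 73, 82, 90, 95, 114, 120, 142, 149, 156, 172, 188, 203, 214]

Fragments:
  [0,9): 9 bp
  [9,14): 5 bp
  [14,20): 6 bp
  [20,25): 5 bp
  [25,32): 7 bp
  [32,48): 16 bp
  [48,67): 19 bp
  [67,73): 6 bp
  [73,82): 9 bp
  [82,90): 8 bp
  [90,95): 5 bp
  [95,114): 19 bp
  [114,120): 6 bp
  [120,142): 22 bp
  [142,149): 7 bp
  [149,156): 7 bp
  [156,172): 16 bp
  [172,188): 16 bp
  [188,203): 15 bp
  [203,214): 11 bp
  [214,234): 20 bp

[5,5,5,6,6,6,7,7,7,8,9,9,11,15,16,16,16,19,19,20,22]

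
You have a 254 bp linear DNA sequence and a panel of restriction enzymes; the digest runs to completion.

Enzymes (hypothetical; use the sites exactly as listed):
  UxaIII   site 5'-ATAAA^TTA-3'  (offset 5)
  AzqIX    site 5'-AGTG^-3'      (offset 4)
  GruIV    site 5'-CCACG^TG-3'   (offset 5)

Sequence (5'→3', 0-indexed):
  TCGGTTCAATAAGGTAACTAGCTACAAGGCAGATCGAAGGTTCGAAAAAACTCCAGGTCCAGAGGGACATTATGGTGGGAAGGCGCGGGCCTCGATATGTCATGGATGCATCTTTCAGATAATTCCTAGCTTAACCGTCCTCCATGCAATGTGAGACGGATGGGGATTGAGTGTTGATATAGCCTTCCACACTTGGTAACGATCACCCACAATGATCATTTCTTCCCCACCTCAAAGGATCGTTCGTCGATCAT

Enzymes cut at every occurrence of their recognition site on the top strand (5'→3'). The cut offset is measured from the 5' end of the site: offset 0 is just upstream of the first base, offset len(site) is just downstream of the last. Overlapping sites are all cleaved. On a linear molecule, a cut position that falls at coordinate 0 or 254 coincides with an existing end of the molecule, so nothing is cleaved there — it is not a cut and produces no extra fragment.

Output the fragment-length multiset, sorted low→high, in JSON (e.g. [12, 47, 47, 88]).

[81,173]

Scan for sites:
  UxaIII (ATAAATTA, off=5): no sites
  AzqIX (AGTG, off=4): starts [169] → cuts [173]
  GruIV (CCACGTG, off=5): no sites

Pooled cuts: [173]

Fragment lengths:
  [0,173): 173 bp
  [173,254): 81 bp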